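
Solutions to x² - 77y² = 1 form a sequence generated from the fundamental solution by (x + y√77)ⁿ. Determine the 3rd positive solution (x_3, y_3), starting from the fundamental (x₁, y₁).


Step 1: Find the fundamental solution (x₁, y₁) of x² - 77y² = 1.
  Expand √77 as a continued fraction. a₀ = ⌊√77⌋ = 8; iterate m_{k+1} = d_k·a_k − m_k, d_{k+1} = (77 − m_{k+1}²)/d_k, a_{k+1} = ⌊(a₀ + m_{k+1})/d_{k+1}⌋ (starting m₀ = 0, d₀ = 1), with convergents p_k = a_k·p_{k-1} + p_{k-2}, q_k = a_k·q_{k-1} + q_{k-2} (p₋₁ = 1, q₋₁ = 0):
  k = 0: a₀ = 8; p₀/q₀ = 8/1; p₀² − 77·q₀² = 64 − 77 = -13.
  k = 1: m = 8, d = 13, a = ⌊(8 + 8)/13⌋ = 1; p/q = (1·8 + 1)/(1·1 + 0) = 9/1; p² − 77·q² = 81 − 77 = 4.
  k = 2: m = 5, d = 4, a = ⌊(8 + 5)/4⌋ = 3; p/q = (3·9 + 8)/(3·1 + 1) = 35/4; p² − 77·q² = 1225 − 1232 = -7.
  k = 3: m = 7, d = 7, a = ⌊(8 + 7)/7⌋ = 2; p/q = (2·35 + 9)/(2·4 + 1) = 79/9; p² − 77·q² = 6241 − 6237 = 4.
  k = 4: m = 7, d = 4, a = ⌊(8 + 7)/4⌋ = 3; p/q = (3·79 + 35)/(3·9 + 4) = 272/31; p² − 77·q² = 73984 − 73997 = -13.
  k = 5: m = 5, d = 13, a = ⌊(8 + 5)/13⌋ = 1; p/q = (1·272 + 79)/(1·31 + 9) = 351/40; p² − 77·q² = 123201 − 123200 = 1.
  The first convergent with p² − 77·q² = 1 gives the fundamental solution (x₁, y₁) = (351, 40).
Step 2: Apply the recurrence (x_{n+1}, y_{n+1}) = (x₁x_n + 77y₁y_n, x₁y_n + y₁x_n) repeatedly.
  From (x_1, y_1) = (351, 40): x_2 = 351·351 + 77·40·40 = 246401; y_2 = 351·40 + 40·351 = 28080.
  From (x_2, y_2) = (246401, 28080): x_3 = 351·246401 + 77·40·28080 = 172973151; y_3 = 351·28080 + 40·246401 = 19712120.
Step 3: Verify x_3² - 77·y_3² = 29919710966868801 - 29919710966868800 = 1 (should be 1). ✓

(x_1, y_1) = (351, 40); (x_3, y_3) = (172973151, 19712120).


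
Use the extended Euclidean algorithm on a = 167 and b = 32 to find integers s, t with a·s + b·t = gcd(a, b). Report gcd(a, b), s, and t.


Euclidean algorithm on (167, 32) — divide until remainder is 0:
  167 = 5 · 32 + 7
  32 = 4 · 7 + 4
  7 = 1 · 4 + 3
  4 = 1 · 3 + 1
  3 = 3 · 1 + 0
gcd(167, 32) = 1.
Track Bezout coefficients alongside the remainders: start with r₀ = 167 = a·1 + b·0 (s = 1, t = 0) and r₁ = 32 = a·0 + b·1 (s = 0, t = 1); each new remainder r_{k+1} = r_{k-1} − q_k·r_k inherits s_{k+1} = s_{k-1} − q_k·s_k, t_{k+1} = t_{k-1} − q_k·t_k, so r_k = a·s_k + b·t_k at every step:
  q = 5: r = 7, s = 1 − 5·0 = 1, t = 0 − 5·1 = -5  (check: 167·1 + 32·(-5) = 7)
  q = 4: r = 4, s = 0 − 4·1 = -4, t = 1 − 4·(-5) = 21  (check: 167·(-4) + 32·21 = 4)
  q = 1: r = 3, s = 1 − 1·(-4) = 5, t = -5 − 1·21 = -26  (check: 167·5 + 32·(-26) = 3)
  q = 1: r = 1, s = -4 − 1·5 = -9, t = 21 − 1·(-26) = 47  (check: 167·(-9) + 32·47 = 1)
The row with r = 1 (the gcd) gives the Bezout coefficients s = -9, t = 47.
Result: 167 · (-9) + 32 · (47) = 1.

gcd(167, 32) = 1; s = -9, t = 47 (check: 167·(-9) + 32·47 = 1).


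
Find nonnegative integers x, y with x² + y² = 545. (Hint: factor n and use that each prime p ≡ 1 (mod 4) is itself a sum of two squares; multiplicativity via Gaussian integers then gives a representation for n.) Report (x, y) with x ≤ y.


Step 1: Factor n = 545 = 5 · 109.
Step 2: Check the mod-4 condition on each prime factor: 5 ≡ 1 (mod 4), exponent 1; 109 ≡ 1 (mod 4), exponent 1.
All primes ≡ 3 (mod 4) appear to even exponent (or don't appear), so by the two-squares theorem n IS expressible as a sum of two squares.
Step 3: Build a representation. Here n = 5 · 109 is a product of primes ≡ 1 (mod 4). Each prime p ≡ 1 (mod 4) is itself a sum of two squares; find a² by testing p − a² for a perfect square:
  5: 5 − 1² = 4 = 2² ⇒ 5 = 1² + 2².
  109: 109 − 1² = 108, 109 − 2² = 105, 109 − 3² = 100 = 10² ⇒ 109 = 3² + 10².
  Combine using the Brahmagupta–Fibonacci identity (a² + b²)(c² + d²) = (ac − bd)² + (ad + bc)² = (ac + bd)² + (ad − bc)²:
  5 · 109 = 545: from (1² + 2²)(3² + 10²), take (1·3 − 2·10, 1·10 + 2·3) = (3 − 20, 10 + 6) = (-17, 16); dropping signs (only squares matter) gives (17, 16); check 17² + 16² = 289 + 256 = 545 ✓.
Step 4: Order so x ≤ y and verify: 16² + 17² = 256 + 289 = 545 = n. ✓

n = 545 = 16² + 17² (one valid representation with x ≤ y).


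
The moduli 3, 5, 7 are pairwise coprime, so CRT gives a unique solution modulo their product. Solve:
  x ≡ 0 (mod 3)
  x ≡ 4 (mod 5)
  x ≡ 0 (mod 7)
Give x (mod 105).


Moduli 3, 5, 7 are pairwise coprime; by CRT there is a unique solution modulo M = 3 · 5 · 7 = 105.
Solve pairwise, accumulating the modulus:
  Start with x ≡ 0 (mod 3).
  Combine with x ≡ 4 (mod 5): since gcd(3, 5) = 1, we get a unique residue mod 15.
    Write x = 0 + 3·t and substitute into x ≡ 4 (mod 5): 3·t ≡ 4 − 0 = 4 (mod 5).
    The inverse of 3 mod 5 is 2 (since 3·2 = 6 = 1·5 + 1), so t ≡ 2·4 = 8 ≡ 3 (mod 5).
    Then x = 0 + 3·3 = 9, valid modulo lcm(3, 5) = 15: x ≡ 9 (mod 15).
  Combine with x ≡ 0 (mod 7): since gcd(15, 7) = 1, we get a unique residue mod 105.
    Write x = 9 + 15·t and substitute into x ≡ 0 (mod 7): 15·t ≡ 0 − 9 = -9 (mod 7).
    Reduce coefficients mod 7: 1·t ≡ 5 (mod 7).
    So t ≡ 5 (mod 7).
    Then x = 9 + 15·5 = 84, valid modulo lcm(15, 7) = 105: x ≡ 84 (mod 105).
Verify: 84 mod 3 = 0 ✓, 84 mod 5 = 4 ✓, 84 mod 7 = 0 ✓.

x ≡ 84 (mod 105).


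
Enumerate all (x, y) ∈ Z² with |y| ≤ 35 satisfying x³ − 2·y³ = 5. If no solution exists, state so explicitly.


The equation is x³ - 2y³ = 5. For fixed y, x³ = 2·y³ + 5, so a solution requires the RHS to be a perfect cube.
Strategy: iterate y from -35 to 35, compute RHS = 2·y³ + 5, and check whether it is a (positive or negative) perfect cube.
Check small values of y:
  y = 0: RHS = 5 is not a perfect cube.
  y = 1: RHS = 7 is not a perfect cube.
  y = -1: RHS = 3 is not a perfect cube.
  y = 2: RHS = 21 is not a perfect cube.
  y = -2: RHS = -11 is not a perfect cube.
  y = 3: RHS = 59 is not a perfect cube.
  y = -3: RHS = -49 is not a perfect cube.
Continuing the search up to |y| = 35 finds no solutions either.
No (x, y) in the scanned range satisfies the equation.

No integer solutions with |y| ≤ 35.


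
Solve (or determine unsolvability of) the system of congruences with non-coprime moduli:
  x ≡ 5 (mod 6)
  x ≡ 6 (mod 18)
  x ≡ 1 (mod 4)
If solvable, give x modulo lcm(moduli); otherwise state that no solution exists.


Moduli 6, 18, 4 are not pairwise coprime, so CRT works modulo lcm(m_i) when all pairwise compatibility conditions hold.
Pairwise compatibility: gcd(m_i, m_j) must divide a_i - a_j for every pair.
Merge one congruence at a time:
  Start: x ≡ 5 (mod 6).
  Combine with x ≡ 6 (mod 18): gcd(6, 18) = 6, and 6 - 5 = 1 is NOT divisible by 6.
    ⇒ system is inconsistent (no integer solution).

No solution (the system is inconsistent).


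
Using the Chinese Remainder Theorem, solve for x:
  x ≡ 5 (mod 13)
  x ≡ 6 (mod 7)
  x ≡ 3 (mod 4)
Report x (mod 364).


Moduli 13, 7, 4 are pairwise coprime; by CRT there is a unique solution modulo M = 13 · 7 · 4 = 364.
Solve pairwise, accumulating the modulus:
  Start with x ≡ 5 (mod 13).
  Combine with x ≡ 6 (mod 7): since gcd(13, 7) = 1, we get a unique residue mod 91.
    Write x = 5 + 13·t and substitute into x ≡ 6 (mod 7): 13·t ≡ 6 − 5 = 1 (mod 7).
    Reduce coefficients mod 7: 6·t ≡ 1 (mod 7).
    The inverse of 6 mod 7 is 6 (since 6·6 = 36 = 5·7 + 1), so t ≡ 6·1 = 6 ≡ 6 (mod 7).
    Then x = 5 + 13·6 = 83, valid modulo lcm(13, 7) = 91: x ≡ 83 (mod 91).
  Combine with x ≡ 3 (mod 4): since gcd(91, 4) = 1, we get a unique residue mod 364.
    Write x = 83 + 91·t and substitute into x ≡ 3 (mod 4): 91·t ≡ 3 − 83 = -80 (mod 4).
    Reduce coefficients mod 4: 3·t ≡ 0 (mod 4).
    The inverse of 3 mod 4 is 3 (since 3·3 = 9 = 2·4 + 1), so t ≡ 3·0 = 0 ≡ 0 (mod 4).
    Then x = 83 + 91·0 = 83, valid modulo lcm(91, 4) = 364: x ≡ 83 (mod 364).
Verify: 83 mod 13 = 5 ✓, 83 mod 7 = 6 ✓, 83 mod 4 = 3 ✓.

x ≡ 83 (mod 364).


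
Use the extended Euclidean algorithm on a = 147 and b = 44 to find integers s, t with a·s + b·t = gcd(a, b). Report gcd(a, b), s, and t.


Euclidean algorithm on (147, 44) — divide until remainder is 0:
  147 = 3 · 44 + 15
  44 = 2 · 15 + 14
  15 = 1 · 14 + 1
  14 = 14 · 1 + 0
gcd(147, 44) = 1.
Track Bezout coefficients alongside the remainders: start with r₀ = 147 = a·1 + b·0 (s = 1, t = 0) and r₁ = 44 = a·0 + b·1 (s = 0, t = 1); each new remainder r_{k+1} = r_{k-1} − q_k·r_k inherits s_{k+1} = s_{k-1} − q_k·s_k, t_{k+1} = t_{k-1} − q_k·t_k, so r_k = a·s_k + b·t_k at every step:
  q = 3: r = 15, s = 1 − 3·0 = 1, t = 0 − 3·1 = -3  (check: 147·1 + 44·(-3) = 15)
  q = 2: r = 14, s = 0 − 2·1 = -2, t = 1 − 2·(-3) = 7  (check: 147·(-2) + 44·7 = 14)
  q = 1: r = 1, s = 1 − 1·(-2) = 3, t = -3 − 1·7 = -10  (check: 147·3 + 44·(-10) = 1)
The row with r = 1 (the gcd) gives the Bezout coefficients s = 3, t = -10.
Result: 147 · (3) + 44 · (-10) = 1.

gcd(147, 44) = 1; s = 3, t = -10 (check: 147·3 + 44·(-10) = 1).


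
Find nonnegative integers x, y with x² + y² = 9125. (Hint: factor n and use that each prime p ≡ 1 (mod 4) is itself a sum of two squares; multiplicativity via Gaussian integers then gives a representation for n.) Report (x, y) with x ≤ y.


Step 1: Factor n = 9125 = 5^3 · 73.
Step 2: Check the mod-4 condition on each prime factor: 5 ≡ 1 (mod 4), exponent 3; 73 ≡ 1 (mod 4), exponent 1.
All primes ≡ 3 (mod 4) appear to even exponent (or don't appear), so by the two-squares theorem n IS expressible as a sum of two squares.
Step 3: Build a representation. Group n = k² · m with k = 5 and m = 5 · 73 = 365 (a product of primes ≡ 1 (mod 4)); a representation of m scales to one of n via (k·x)² + (k·y)² = k²(x² + y²). Each prime p ≡ 1 (mod 4) is itself a sum of two squares; find a² by testing p − a² for a perfect square:
  5: 5 − 1² = 4 = 2² ⇒ 5 = 1² + 2².
  73: 73 − 1² = 72, 73 − 2² = 69, 73 − 3² = 64 = 8² ⇒ 73 = 3² + 8².
  Combine using the Brahmagupta–Fibonacci identity (a² + b²)(c² + d²) = (ac − bd)² + (ad + bc)² = (ac + bd)² + (ad − bc)²:
  5 · 73 = 365: from (1² + 2²)(3² + 8²), take (1·3 − 2·8, 1·8 + 2·3) = (3 − 16, 8 + 6) = (-13, 14); dropping signs (only squares matter) gives (13, 14); check 13² + 14² = 169 + 196 = 365 ✓.
  Scale by k = 5: (5·13, 5·14) = (65, 70).
Step 4: Order so x ≤ y and verify: 65² + 70² = 4225 + 4900 = 9125 = n. ✓

n = 9125 = 65² + 70² (one valid representation with x ≤ y).


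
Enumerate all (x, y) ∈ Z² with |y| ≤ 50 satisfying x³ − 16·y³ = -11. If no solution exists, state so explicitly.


The equation is x³ - 16y³ = -11. For fixed y, x³ = 16·y³ − 11, so a solution requires the RHS to be a perfect cube.
Strategy: iterate y from -50 to 50, compute RHS = 16·y³ − 11, and check whether it is a (positive or negative) perfect cube.
Check small values of y:
  y = 0: RHS = -11 is not a perfect cube.
  y = 1: RHS = 5 is not a perfect cube.
  y = -1: RHS = -27 = (-3)³ ⇒ x = -3 works.
  y = 2: RHS = 117 is not a perfect cube.
  y = -2: RHS = -139 is not a perfect cube.
  y = 3: RHS = 421 is not a perfect cube.
  y = -3: RHS = -443 is not a perfect cube.
Continuing the search up to |y| = 50 finds no further solutions beyond those listed.
Collected solutions: (-3, -1).

Solutions (with |y| ≤ 50): (-3, -1).


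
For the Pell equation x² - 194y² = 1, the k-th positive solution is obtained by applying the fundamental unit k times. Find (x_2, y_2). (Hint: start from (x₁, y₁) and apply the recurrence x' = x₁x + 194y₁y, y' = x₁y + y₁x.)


Step 1: Find the fundamental solution (x₁, y₁) of x² - 194y² = 1.
  Expand √194 as a continued fraction. a₀ = ⌊√194⌋ = 13; iterate m_{k+1} = d_k·a_k − m_k, d_{k+1} = (194 − m_{k+1}²)/d_k, a_{k+1} = ⌊(a₀ + m_{k+1})/d_{k+1}⌋ (starting m₀ = 0, d₀ = 1), with convergents p_k = a_k·p_{k-1} + p_{k-2}, q_k = a_k·q_{k-1} + q_{k-2} (p₋₁ = 1, q₋₁ = 0):
  k = 0: a₀ = 13; p₀/q₀ = 13/1; p₀² − 194·q₀² = 169 − 194 = -25.
  k = 1: m = 13, d = 25, a = ⌊(13 + 13)/25⌋ = 1; p/q = (1·13 + 1)/(1·1 + 0) = 14/1; p² − 194·q² = 196 − 194 = 2.
  k = 2: m = 12, d = 2, a = ⌊(13 + 12)/2⌋ = 12; p/q = (12·14 + 13)/(12·1 + 1) = 181/13; p² − 194·q² = 32761 − 32786 = -25.
  k = 3: m = 12, d = 25, a = ⌊(13 + 12)/25⌋ = 1; p/q = (1·181 + 14)/(1·13 + 1) = 195/14; p² − 194·q² = 38025 − 38024 = 1.
  The first convergent with p² − 194·q² = 1 gives the fundamental solution (x₁, y₁) = (195, 14).
Step 2: Apply the recurrence (x_{n+1}, y_{n+1}) = (x₁x_n + 194y₁y_n, x₁y_n + y₁x_n) repeatedly.
  From (x_1, y_1) = (195, 14): x_2 = 195·195 + 194·14·14 = 76049; y_2 = 195·14 + 14·195 = 5460.
Step 3: Verify x_2² - 194·y_2² = 5783450401 - 5783450400 = 1 (should be 1). ✓

(x_1, y_1) = (195, 14); (x_2, y_2) = (76049, 5460).


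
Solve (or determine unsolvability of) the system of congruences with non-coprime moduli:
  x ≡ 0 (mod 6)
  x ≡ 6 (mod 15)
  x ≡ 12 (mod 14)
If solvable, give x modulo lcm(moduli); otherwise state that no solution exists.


Moduli 6, 15, 14 are not pairwise coprime, so CRT works modulo lcm(m_i) when all pairwise compatibility conditions hold.
Pairwise compatibility: gcd(m_i, m_j) must divide a_i - a_j for every pair.
Merge one congruence at a time:
  Start: x ≡ 0 (mod 6).
  Combine with x ≡ 6 (mod 15): gcd(6, 15) = 3; 6 - 0 = 6, which IS divisible by 3, so compatible.
    Write x = 0 + 6·t and substitute into x ≡ 6 (mod 15): 6·t ≡ 6 − 0 = 6 (mod 15).
    Divide the congruence (and modulus) by g = 3: 2·t ≡ 2 (mod 5).
    The inverse of 2 mod 5 is 3 (since 2·3 = 6 = 1·5 + 1), so t ≡ 3·2 = 6 ≡ 1 (mod 5).
    Then x = 0 + 6·1 = 6, valid modulo lcm(6, 15) = 30: x ≡ 6 (mod 30).
  Combine with x ≡ 12 (mod 14): gcd(30, 14) = 2; 12 - 6 = 6, which IS divisible by 2, so compatible.
    Write x = 6 + 30·t and substitute into x ≡ 12 (mod 14): 30·t ≡ 12 − 6 = 6 (mod 14).
    Divide the congruence (and modulus) by g = 2: 15·t ≡ 3 (mod 7).
    Reduce coefficients mod 7: 1·t ≡ 3 (mod 7).
    So t ≡ 3 (mod 7).
    Then x = 6 + 30·3 = 96, valid modulo lcm(30, 14) = 210: x ≡ 96 (mod 210).
Verify: 96 mod 6 = 0, 96 mod 15 = 6, 96 mod 14 = 12.

x ≡ 96 (mod 210).


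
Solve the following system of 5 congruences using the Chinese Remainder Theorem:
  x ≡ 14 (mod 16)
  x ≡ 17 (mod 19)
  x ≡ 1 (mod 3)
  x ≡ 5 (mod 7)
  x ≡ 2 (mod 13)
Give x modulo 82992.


Product of moduli M = 16 · 19 · 3 · 7 · 13 = 82992.
Merge one congruence at a time:
  Start: x ≡ 14 (mod 16).
  Combine with x ≡ 17 (mod 19); new modulus lcm = 304.
    Write x = 14 + 16·t and substitute into x ≡ 17 (mod 19): 16·t ≡ 17 − 14 = 3 (mod 19).
    The inverse of 16 mod 19 is 6 (since 16·6 = 96 = 5·19 + 1), so t ≡ 6·3 = 18 ≡ 18 (mod 19).
    Then x = 14 + 16·18 = 302, valid modulo lcm(16, 19) = 304: x ≡ 302 (mod 304).
  Combine with x ≡ 1 (mod 3); new modulus lcm = 912.
    Write x = 302 + 304·t and substitute into x ≡ 1 (mod 3): 304·t ≡ 1 − 302 = -301 (mod 3).
    Reduce coefficients mod 3: 1·t ≡ 2 (mod 3).
    So t ≡ 2 (mod 3).
    Then x = 302 + 304·2 = 910, valid modulo lcm(304, 3) = 912: x ≡ 910 (mod 912).
  Combine with x ≡ 5 (mod 7); new modulus lcm = 6384.
    Write x = 910 + 912·t and substitute into x ≡ 5 (mod 7): 912·t ≡ 5 − 910 = -905 (mod 7).
    Reduce coefficients mod 7: 2·t ≡ 5 (mod 7).
    The inverse of 2 mod 7 is 4 (since 2·4 = 8 = 1·7 + 1), so t ≡ 4·5 = 20 ≡ 6 (mod 7).
    Then x = 910 + 912·6 = 6382, valid modulo lcm(912, 7) = 6384: x ≡ 6382 (mod 6384).
  Combine with x ≡ 2 (mod 13); new modulus lcm = 82992.
    Write x = 6382 + 6384·t and substitute into x ≡ 2 (mod 13): 6384·t ≡ 2 − 6382 = -6380 (mod 13).
    Reduce coefficients mod 13: 1·t ≡ 3 (mod 13).
    So t ≡ 3 (mod 13).
    Then x = 6382 + 6384·3 = 25534, valid modulo lcm(6384, 13) = 82992: x ≡ 25534 (mod 82992).
Verify against each original: 25534 mod 16 = 14, 25534 mod 19 = 17, 25534 mod 3 = 1, 25534 mod 7 = 5, 25534 mod 13 = 2.

x ≡ 25534 (mod 82992).


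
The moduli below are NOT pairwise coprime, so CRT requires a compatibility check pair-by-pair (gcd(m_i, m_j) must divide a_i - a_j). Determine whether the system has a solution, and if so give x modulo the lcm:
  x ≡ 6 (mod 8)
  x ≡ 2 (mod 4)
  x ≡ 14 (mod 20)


Moduli 8, 4, 20 are not pairwise coprime, so CRT works modulo lcm(m_i) when all pairwise compatibility conditions hold.
Pairwise compatibility: gcd(m_i, m_j) must divide a_i - a_j for every pair.
Merge one congruence at a time:
  Start: x ≡ 6 (mod 8).
  Combine with x ≡ 2 (mod 4): gcd(8, 4) = 4; 2 - 6 = -4, which IS divisible by 4, so compatible.
    Write x = 6 + 8·t and substitute into x ≡ 2 (mod 4): 8·t ≡ 2 − 6 = -4 (mod 4).
    Divide the congruence (and modulus) by g = 4: 2·t ≡ -1 (mod 1).
    Modulo 1 every t works; take t = 0.
    Then x = 6 + 8·0 = 6, valid modulo lcm(8, 4) = 8: x ≡ 6 (mod 8).
  Combine with x ≡ 14 (mod 20): gcd(8, 20) = 4; 14 - 6 = 8, which IS divisible by 4, so compatible.
    Write x = 6 + 8·t and substitute into x ≡ 14 (mod 20): 8·t ≡ 14 − 6 = 8 (mod 20).
    Divide the congruence (and modulus) by g = 4: 2·t ≡ 2 (mod 5).
    The inverse of 2 mod 5 is 3 (since 2·3 = 6 = 1·5 + 1), so t ≡ 3·2 = 6 ≡ 1 (mod 5).
    Then x = 6 + 8·1 = 14, valid modulo lcm(8, 20) = 40: x ≡ 14 (mod 40).
Verify: 14 mod 8 = 6, 14 mod 4 = 2, 14 mod 20 = 14.

x ≡ 14 (mod 40).


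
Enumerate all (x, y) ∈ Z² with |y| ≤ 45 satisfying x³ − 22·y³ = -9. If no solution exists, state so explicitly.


The equation is x³ - 22y³ = -9. For fixed y, x³ = 22·y³ − 9, so a solution requires the RHS to be a perfect cube.
Strategy: iterate y from -45 to 45, compute RHS = 22·y³ − 9, and check whether it is a (positive or negative) perfect cube.
Check small values of y:
  y = 0: RHS = -9 is not a perfect cube.
  y = 1: RHS = 13 is not a perfect cube.
  y = -1: RHS = -31 is not a perfect cube.
  y = 2: RHS = 167 is not a perfect cube.
  y = -2: RHS = -185 is not a perfect cube.
  y = 3: RHS = 585 is not a perfect cube.
  y = -3: RHS = -603 is not a perfect cube.
Continuing the search up to |y| = 45 finds no solutions either.
No (x, y) in the scanned range satisfies the equation.

No integer solutions with |y| ≤ 45.


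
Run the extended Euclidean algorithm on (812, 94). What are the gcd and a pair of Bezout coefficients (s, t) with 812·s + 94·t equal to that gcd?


Euclidean algorithm on (812, 94) — divide until remainder is 0:
  812 = 8 · 94 + 60
  94 = 1 · 60 + 34
  60 = 1 · 34 + 26
  34 = 1 · 26 + 8
  26 = 3 · 8 + 2
  8 = 4 · 2 + 0
gcd(812, 94) = 2.
Track Bezout coefficients alongside the remainders: start with r₀ = 812 = a·1 + b·0 (s = 1, t = 0) and r₁ = 94 = a·0 + b·1 (s = 0, t = 1); each new remainder r_{k+1} = r_{k-1} − q_k·r_k inherits s_{k+1} = s_{k-1} − q_k·s_k, t_{k+1} = t_{k-1} − q_k·t_k, so r_k = a·s_k + b·t_k at every step:
  q = 8: r = 60, s = 1 − 8·0 = 1, t = 0 − 8·1 = -8  (check: 812·1 + 94·(-8) = 60)
  q = 1: r = 34, s = 0 − 1·1 = -1, t = 1 − 1·(-8) = 9  (check: 812·(-1) + 94·9 = 34)
  q = 1: r = 26, s = 1 − 1·(-1) = 2, t = -8 − 1·9 = -17  (check: 812·2 + 94·(-17) = 26)
  q = 1: r = 8, s = -1 − 1·2 = -3, t = 9 − 1·(-17) = 26  (check: 812·(-3) + 94·26 = 8)
  q = 3: r = 2, s = 2 − 3·(-3) = 11, t = -17 − 3·26 = -95  (check: 812·11 + 94·(-95) = 2)
The row with r = 2 (the gcd) gives the Bezout coefficients s = 11, t = -95.
Result: 812 · (11) + 94 · (-95) = 2.

gcd(812, 94) = 2; s = 11, t = -95 (check: 812·11 + 94·(-95) = 2).


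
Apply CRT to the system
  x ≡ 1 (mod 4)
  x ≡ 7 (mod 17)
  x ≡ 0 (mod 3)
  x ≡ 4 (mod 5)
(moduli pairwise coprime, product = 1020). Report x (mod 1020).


Product of moduli M = 4 · 17 · 3 · 5 = 1020.
Merge one congruence at a time:
  Start: x ≡ 1 (mod 4).
  Combine with x ≡ 7 (mod 17); new modulus lcm = 68.
    Write x = 1 + 4·t and substitute into x ≡ 7 (mod 17): 4·t ≡ 7 − 1 = 6 (mod 17).
    The inverse of 4 mod 17 is 13 (since 4·13 = 52 = 3·17 + 1), so t ≡ 13·6 = 78 ≡ 10 (mod 17).
    Then x = 1 + 4·10 = 41, valid modulo lcm(4, 17) = 68: x ≡ 41 (mod 68).
  Combine with x ≡ 0 (mod 3); new modulus lcm = 204.
    Write x = 41 + 68·t and substitute into x ≡ 0 (mod 3): 68·t ≡ 0 − 41 = -41 (mod 3).
    Reduce coefficients mod 3: 2·t ≡ 1 (mod 3).
    The inverse of 2 mod 3 is 2 (since 2·2 = 4 = 1·3 + 1), so t ≡ 2·1 = 2 ≡ 2 (mod 3).
    Then x = 41 + 68·2 = 177, valid modulo lcm(68, 3) = 204: x ≡ 177 (mod 204).
  Combine with x ≡ 4 (mod 5); new modulus lcm = 1020.
    Write x = 177 + 204·t and substitute into x ≡ 4 (mod 5): 204·t ≡ 4 − 177 = -173 (mod 5).
    Reduce coefficients mod 5: 4·t ≡ 2 (mod 5).
    The inverse of 4 mod 5 is 4 (since 4·4 = 16 = 3·5 + 1), so t ≡ 4·2 = 8 ≡ 3 (mod 5).
    Then x = 177 + 204·3 = 789, valid modulo lcm(204, 5) = 1020: x ≡ 789 (mod 1020).
Verify against each original: 789 mod 4 = 1, 789 mod 17 = 7, 789 mod 3 = 0, 789 mod 5 = 4.

x ≡ 789 (mod 1020).


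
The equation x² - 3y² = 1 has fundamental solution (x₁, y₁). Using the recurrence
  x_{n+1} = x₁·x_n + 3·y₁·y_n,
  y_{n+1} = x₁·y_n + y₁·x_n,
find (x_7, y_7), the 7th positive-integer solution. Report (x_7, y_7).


Step 1: Find the fundamental solution (x₁, y₁) of x² - 3y² = 1.
  Expand √3 as a continued fraction. a₀ = ⌊√3⌋ = 1; iterate m_{k+1} = d_k·a_k − m_k, d_{k+1} = (3 − m_{k+1}²)/d_k, a_{k+1} = ⌊(a₀ + m_{k+1})/d_{k+1}⌋ (starting m₀ = 0, d₀ = 1), with convergents p_k = a_k·p_{k-1} + p_{k-2}, q_k = a_k·q_{k-1} + q_{k-2} (p₋₁ = 1, q₋₁ = 0):
  k = 0: a₀ = 1; p₀/q₀ = 1/1; p₀² − 3·q₀² = 1 − 3 = -2.
  k = 1: m = 1, d = 2, a = ⌊(1 + 1)/2⌋ = 1; p/q = (1·1 + 1)/(1·1 + 0) = 2/1; p² − 3·q² = 4 − 3 = 1.
  The first convergent with p² − 3·q² = 1 gives the fundamental solution (x₁, y₁) = (2, 1).
Step 2: Apply the recurrence (x_{n+1}, y_{n+1}) = (x₁x_n + 3y₁y_n, x₁y_n + y₁x_n) repeatedly.
  From (x_1, y_1) = (2, 1): x_2 = 2·2 + 3·1·1 = 7; y_2 = 2·1 + 1·2 = 4.
  From (x_2, y_2) = (7, 4): x_3 = 2·7 + 3·1·4 = 26; y_3 = 2·4 + 1·7 = 15.
  From (x_3, y_3) = (26, 15): x_4 = 2·26 + 3·1·15 = 97; y_4 = 2·15 + 1·26 = 56.
  From (x_4, y_4) = (97, 56): x_5 = 2·97 + 3·1·56 = 362; y_5 = 2·56 + 1·97 = 209.
  From (x_5, y_5) = (362, 209): x_6 = 2·362 + 3·1·209 = 1351; y_6 = 2·209 + 1·362 = 780.
  From (x_6, y_6) = (1351, 780): x_7 = 2·1351 + 3·1·780 = 5042; y_7 = 2·780 + 1·1351 = 2911.
Step 3: Verify x_7² - 3·y_7² = 25421764 - 25421763 = 1 (should be 1). ✓

(x_1, y_1) = (2, 1); (x_7, y_7) = (5042, 2911).


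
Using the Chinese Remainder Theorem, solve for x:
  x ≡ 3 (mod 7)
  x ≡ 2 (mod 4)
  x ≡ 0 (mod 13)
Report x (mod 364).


Moduli 7, 4, 13 are pairwise coprime; by CRT there is a unique solution modulo M = 7 · 4 · 13 = 364.
Solve pairwise, accumulating the modulus:
  Start with x ≡ 3 (mod 7).
  Combine with x ≡ 2 (mod 4): since gcd(7, 4) = 1, we get a unique residue mod 28.
    Write x = 3 + 7·t and substitute into x ≡ 2 (mod 4): 7·t ≡ 2 − 3 = -1 (mod 4).
    Reduce coefficients mod 4: 3·t ≡ 3 (mod 4).
    The inverse of 3 mod 4 is 3 (since 3·3 = 9 = 2·4 + 1), so t ≡ 3·3 = 9 ≡ 1 (mod 4).
    Then x = 3 + 7·1 = 10, valid modulo lcm(7, 4) = 28: x ≡ 10 (mod 28).
  Combine with x ≡ 0 (mod 13): since gcd(28, 13) = 1, we get a unique residue mod 364.
    Write x = 10 + 28·t and substitute into x ≡ 0 (mod 13): 28·t ≡ 0 − 10 = -10 (mod 13).
    Reduce coefficients mod 13: 2·t ≡ 3 (mod 13).
    The inverse of 2 mod 13 is 7 (since 2·7 = 14 = 1·13 + 1), so t ≡ 7·3 = 21 ≡ 8 (mod 13).
    Then x = 10 + 28·8 = 234, valid modulo lcm(28, 13) = 364: x ≡ 234 (mod 364).
Verify: 234 mod 7 = 3 ✓, 234 mod 4 = 2 ✓, 234 mod 13 = 0 ✓.

x ≡ 234 (mod 364).


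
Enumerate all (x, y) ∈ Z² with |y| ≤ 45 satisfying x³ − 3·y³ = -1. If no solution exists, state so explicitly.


The equation is x³ - 3y³ = -1. For fixed y, x³ = 3·y³ − 1, so a solution requires the RHS to be a perfect cube.
Strategy: iterate y from -45 to 45, compute RHS = 3·y³ − 1, and check whether it is a (positive or negative) perfect cube.
Check small values of y:
  y = 0: RHS = -1 = (-1)³ ⇒ x = -1 works.
  y = 1: RHS = 2 is not a perfect cube.
  y = -1: RHS = -4 is not a perfect cube.
  y = 2: RHS = 23 is not a perfect cube.
  y = -2: RHS = -25 is not a perfect cube.
  y = 3: RHS = 80 is not a perfect cube.
  y = -3: RHS = -82 is not a perfect cube.
Continuing the search up to |y| = 45 finds no further solutions beyond those listed.
Collected solutions: (-1, 0).

Solutions (with |y| ≤ 45): (-1, 0).


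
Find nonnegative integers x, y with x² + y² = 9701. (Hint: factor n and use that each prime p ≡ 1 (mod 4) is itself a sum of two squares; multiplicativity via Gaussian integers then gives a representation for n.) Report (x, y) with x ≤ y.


Step 1: Factor n = 9701 = 89 · 109.
Step 2: Check the mod-4 condition on each prime factor: 89 ≡ 1 (mod 4), exponent 1; 109 ≡ 1 (mod 4), exponent 1.
All primes ≡ 3 (mod 4) appear to even exponent (or don't appear), so by the two-squares theorem n IS expressible as a sum of two squares.
Step 3: Build a representation. Here n = 89 · 109 is a product of primes ≡ 1 (mod 4). Each prime p ≡ 1 (mod 4) is itself a sum of two squares; find a² by testing p − a² for a perfect square:
  89: 89 − 1² = 88, 89 − 2² = 85, 89 − 3² = 80, 89 − 4² = 73, 89 − 5² = 64 = 8² ⇒ 89 = 5² + 8².
  109: 109 − 1² = 108, 109 − 2² = 105, 109 − 3² = 100 = 10² ⇒ 109 = 3² + 10².
  Combine using the Brahmagupta–Fibonacci identity (a² + b²)(c² + d²) = (ac − bd)² + (ad + bc)² = (ac + bd)² + (ad − bc)²:
  89 · 109 = 9701: from (5² + 8²)(3² + 10²), take (5·3 − 8·10, 5·10 + 8·3) = (15 − 80, 50 + 24) = (-65, 74); dropping signs (only squares matter) gives (65, 74); check 65² + 74² = 4225 + 5476 = 9701 ✓.
Step 4: Order so x ≤ y and verify: 65² + 74² = 4225 + 5476 = 9701 = n. ✓

n = 9701 = 65² + 74² (one valid representation with x ≤ y).


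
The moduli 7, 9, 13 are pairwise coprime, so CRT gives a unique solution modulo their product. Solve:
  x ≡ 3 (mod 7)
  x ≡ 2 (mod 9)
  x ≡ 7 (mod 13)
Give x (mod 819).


Moduli 7, 9, 13 are pairwise coprime; by CRT there is a unique solution modulo M = 7 · 9 · 13 = 819.
Solve pairwise, accumulating the modulus:
  Start with x ≡ 3 (mod 7).
  Combine with x ≡ 2 (mod 9): since gcd(7, 9) = 1, we get a unique residue mod 63.
    Write x = 3 + 7·t and substitute into x ≡ 2 (mod 9): 7·t ≡ 2 − 3 = -1 (mod 9).
    Reduce coefficients mod 9: 7·t ≡ 8 (mod 9).
    The inverse of 7 mod 9 is 4 (since 7·4 = 28 = 3·9 + 1), so t ≡ 4·8 = 32 ≡ 5 (mod 9).
    Then x = 3 + 7·5 = 38, valid modulo lcm(7, 9) = 63: x ≡ 38 (mod 63).
  Combine with x ≡ 7 (mod 13): since gcd(63, 13) = 1, we get a unique residue mod 819.
    Write x = 38 + 63·t and substitute into x ≡ 7 (mod 13): 63·t ≡ 7 − 38 = -31 (mod 13).
    Reduce coefficients mod 13: 11·t ≡ 8 (mod 13).
    The inverse of 11 mod 13 is 6 (since 11·6 = 66 = 5·13 + 1), so t ≡ 6·8 = 48 ≡ 9 (mod 13).
    Then x = 38 + 63·9 = 605, valid modulo lcm(63, 13) = 819: x ≡ 605 (mod 819).
Verify: 605 mod 7 = 3 ✓, 605 mod 9 = 2 ✓, 605 mod 13 = 7 ✓.

x ≡ 605 (mod 819).


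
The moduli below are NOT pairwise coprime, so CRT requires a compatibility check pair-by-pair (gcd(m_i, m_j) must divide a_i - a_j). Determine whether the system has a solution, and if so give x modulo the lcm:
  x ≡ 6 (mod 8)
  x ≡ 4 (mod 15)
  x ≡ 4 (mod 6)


Moduli 8, 15, 6 are not pairwise coprime, so CRT works modulo lcm(m_i) when all pairwise compatibility conditions hold.
Pairwise compatibility: gcd(m_i, m_j) must divide a_i - a_j for every pair.
Merge one congruence at a time:
  Start: x ≡ 6 (mod 8).
  Combine with x ≡ 4 (mod 15): gcd(8, 15) = 1; 4 - 6 = -2, which IS divisible by 1, so compatible.
    Write x = 6 + 8·t and substitute into x ≡ 4 (mod 15): 8·t ≡ 4 − 6 = -2 (mod 15).
    Reduce coefficients mod 15: 8·t ≡ 13 (mod 15).
    The inverse of 8 mod 15 is 2 (since 8·2 = 16 = 1·15 + 1), so t ≡ 2·13 = 26 ≡ 11 (mod 15).
    Then x = 6 + 8·11 = 94, valid modulo lcm(8, 15) = 120: x ≡ 94 (mod 120).
  Combine with x ≡ 4 (mod 6): gcd(120, 6) = 6; 4 - 94 = -90, which IS divisible by 6, so compatible.
    Write x = 94 + 120·t and substitute into x ≡ 4 (mod 6): 120·t ≡ 4 − 94 = -90 (mod 6).
    Divide the congruence (and modulus) by g = 6: 20·t ≡ -15 (mod 1).
    Modulo 1 every t works; take t = 0.
    Then x = 94 + 120·0 = 94, valid modulo lcm(120, 6) = 120: x ≡ 94 (mod 120).
Verify: 94 mod 8 = 6, 94 mod 15 = 4, 94 mod 6 = 4.

x ≡ 94 (mod 120).


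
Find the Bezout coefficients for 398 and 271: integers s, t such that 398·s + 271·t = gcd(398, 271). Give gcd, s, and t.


Euclidean algorithm on (398, 271) — divide until remainder is 0:
  398 = 1 · 271 + 127
  271 = 2 · 127 + 17
  127 = 7 · 17 + 8
  17 = 2 · 8 + 1
  8 = 8 · 1 + 0
gcd(398, 271) = 1.
Track Bezout coefficients alongside the remainders: start with r₀ = 398 = a·1 + b·0 (s = 1, t = 0) and r₁ = 271 = a·0 + b·1 (s = 0, t = 1); each new remainder r_{k+1} = r_{k-1} − q_k·r_k inherits s_{k+1} = s_{k-1} − q_k·s_k, t_{k+1} = t_{k-1} − q_k·t_k, so r_k = a·s_k + b·t_k at every step:
  q = 1: r = 127, s = 1 − 1·0 = 1, t = 0 − 1·1 = -1  (check: 398·1 + 271·(-1) = 127)
  q = 2: r = 17, s = 0 − 2·1 = -2, t = 1 − 2·(-1) = 3  (check: 398·(-2) + 271·3 = 17)
  q = 7: r = 8, s = 1 − 7·(-2) = 15, t = -1 − 7·3 = -22  (check: 398·15 + 271·(-22) = 8)
  q = 2: r = 1, s = -2 − 2·15 = -32, t = 3 − 2·(-22) = 47  (check: 398·(-32) + 271·47 = 1)
The row with r = 1 (the gcd) gives the Bezout coefficients s = -32, t = 47.
Result: 398 · (-32) + 271 · (47) = 1.

gcd(398, 271) = 1; s = -32, t = 47 (check: 398·(-32) + 271·47 = 1).


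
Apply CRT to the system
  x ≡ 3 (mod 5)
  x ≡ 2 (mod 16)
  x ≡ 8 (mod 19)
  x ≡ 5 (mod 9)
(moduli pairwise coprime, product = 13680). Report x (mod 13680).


Product of moduli M = 5 · 16 · 19 · 9 = 13680.
Merge one congruence at a time:
  Start: x ≡ 3 (mod 5).
  Combine with x ≡ 2 (mod 16); new modulus lcm = 80.
    Write x = 3 + 5·t and substitute into x ≡ 2 (mod 16): 5·t ≡ 2 − 3 = -1 (mod 16).
    Reduce coefficients mod 16: 5·t ≡ 15 (mod 16).
    The inverse of 5 mod 16 is 13 (since 5·13 = 65 = 4·16 + 1), so t ≡ 13·15 = 195 ≡ 3 (mod 16).
    Then x = 3 + 5·3 = 18, valid modulo lcm(5, 16) = 80: x ≡ 18 (mod 80).
  Combine with x ≡ 8 (mod 19); new modulus lcm = 1520.
    Write x = 18 + 80·t and substitute into x ≡ 8 (mod 19): 80·t ≡ 8 − 18 = -10 (mod 19).
    Reduce coefficients mod 19: 4·t ≡ 9 (mod 19).
    The inverse of 4 mod 19 is 5 (since 4·5 = 20 = 1·19 + 1), so t ≡ 5·9 = 45 ≡ 7 (mod 19).
    Then x = 18 + 80·7 = 578, valid modulo lcm(80, 19) = 1520: x ≡ 578 (mod 1520).
  Combine with x ≡ 5 (mod 9); new modulus lcm = 13680.
    Write x = 578 + 1520·t and substitute into x ≡ 5 (mod 9): 1520·t ≡ 5 − 578 = -573 (mod 9).
    Reduce coefficients mod 9: 8·t ≡ 3 (mod 9).
    The inverse of 8 mod 9 is 8 (since 8·8 = 64 = 7·9 + 1), so t ≡ 8·3 = 24 ≡ 6 (mod 9).
    Then x = 578 + 1520·6 = 9698, valid modulo lcm(1520, 9) = 13680: x ≡ 9698 (mod 13680).
Verify against each original: 9698 mod 5 = 3, 9698 mod 16 = 2, 9698 mod 19 = 8, 9698 mod 9 = 5.

x ≡ 9698 (mod 13680).


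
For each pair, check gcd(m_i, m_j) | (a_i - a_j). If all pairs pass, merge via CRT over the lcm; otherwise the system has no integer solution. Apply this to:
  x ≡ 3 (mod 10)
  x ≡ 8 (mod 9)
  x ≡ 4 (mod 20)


Moduli 10, 9, 20 are not pairwise coprime, so CRT works modulo lcm(m_i) when all pairwise compatibility conditions hold.
Pairwise compatibility: gcd(m_i, m_j) must divide a_i - a_j for every pair.
Merge one congruence at a time:
  Start: x ≡ 3 (mod 10).
  Combine with x ≡ 8 (mod 9): gcd(10, 9) = 1; 8 - 3 = 5, which IS divisible by 1, so compatible.
    Write x = 3 + 10·t and substitute into x ≡ 8 (mod 9): 10·t ≡ 8 − 3 = 5 (mod 9).
    Reduce coefficients mod 9: 1·t ≡ 5 (mod 9).
    So t ≡ 5 (mod 9).
    Then x = 3 + 10·5 = 53, valid modulo lcm(10, 9) = 90: x ≡ 53 (mod 90).
  Combine with x ≡ 4 (mod 20): gcd(90, 20) = 10, and 4 - 53 = -49 is NOT divisible by 10.
    ⇒ system is inconsistent (no integer solution).

No solution (the system is inconsistent).


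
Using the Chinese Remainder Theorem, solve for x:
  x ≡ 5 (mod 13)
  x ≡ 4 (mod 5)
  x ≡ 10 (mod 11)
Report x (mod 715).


Moduli 13, 5, 11 are pairwise coprime; by CRT there is a unique solution modulo M = 13 · 5 · 11 = 715.
Solve pairwise, accumulating the modulus:
  Start with x ≡ 5 (mod 13).
  Combine with x ≡ 4 (mod 5): since gcd(13, 5) = 1, we get a unique residue mod 65.
    Write x = 5 + 13·t and substitute into x ≡ 4 (mod 5): 13·t ≡ 4 − 5 = -1 (mod 5).
    Reduce coefficients mod 5: 3·t ≡ 4 (mod 5).
    The inverse of 3 mod 5 is 2 (since 3·2 = 6 = 1·5 + 1), so t ≡ 2·4 = 8 ≡ 3 (mod 5).
    Then x = 5 + 13·3 = 44, valid modulo lcm(13, 5) = 65: x ≡ 44 (mod 65).
  Combine with x ≡ 10 (mod 11): since gcd(65, 11) = 1, we get a unique residue mod 715.
    Write x = 44 + 65·t and substitute into x ≡ 10 (mod 11): 65·t ≡ 10 − 44 = -34 (mod 11).
    Reduce coefficients mod 11: 10·t ≡ 10 (mod 11).
    The inverse of 10 mod 11 is 10 (since 10·10 = 100 = 9·11 + 1), so t ≡ 10·10 = 100 ≡ 1 (mod 11).
    Then x = 44 + 65·1 = 109, valid modulo lcm(65, 11) = 715: x ≡ 109 (mod 715).
Verify: 109 mod 13 = 5 ✓, 109 mod 5 = 4 ✓, 109 mod 11 = 10 ✓.

x ≡ 109 (mod 715).


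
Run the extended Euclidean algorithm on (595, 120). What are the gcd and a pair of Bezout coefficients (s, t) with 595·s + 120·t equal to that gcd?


Euclidean algorithm on (595, 120) — divide until remainder is 0:
  595 = 4 · 120 + 115
  120 = 1 · 115 + 5
  115 = 23 · 5 + 0
gcd(595, 120) = 5.
Track Bezout coefficients alongside the remainders: start with r₀ = 595 = a·1 + b·0 (s = 1, t = 0) and r₁ = 120 = a·0 + b·1 (s = 0, t = 1); each new remainder r_{k+1} = r_{k-1} − q_k·r_k inherits s_{k+1} = s_{k-1} − q_k·s_k, t_{k+1} = t_{k-1} − q_k·t_k, so r_k = a·s_k + b·t_k at every step:
  q = 4: r = 115, s = 1 − 4·0 = 1, t = 0 − 4·1 = -4  (check: 595·1 + 120·(-4) = 115)
  q = 1: r = 5, s = 0 − 1·1 = -1, t = 1 − 1·(-4) = 5  (check: 595·(-1) + 120·5 = 5)
The row with r = 5 (the gcd) gives the Bezout coefficients s = -1, t = 5.
Result: 595 · (-1) + 120 · (5) = 5.

gcd(595, 120) = 5; s = -1, t = 5 (check: 595·(-1) + 120·5 = 5).


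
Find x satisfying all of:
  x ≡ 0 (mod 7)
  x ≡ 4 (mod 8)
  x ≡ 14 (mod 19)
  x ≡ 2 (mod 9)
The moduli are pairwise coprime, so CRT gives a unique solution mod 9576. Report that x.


Product of moduli M = 7 · 8 · 19 · 9 = 9576.
Merge one congruence at a time:
  Start: x ≡ 0 (mod 7).
  Combine with x ≡ 4 (mod 8); new modulus lcm = 56.
    Write x = 0 + 7·t and substitute into x ≡ 4 (mod 8): 7·t ≡ 4 − 0 = 4 (mod 8).
    The inverse of 7 mod 8 is 7 (since 7·7 = 49 = 6·8 + 1), so t ≡ 7·4 = 28 ≡ 4 (mod 8).
    Then x = 0 + 7·4 = 28, valid modulo lcm(7, 8) = 56: x ≡ 28 (mod 56).
  Combine with x ≡ 14 (mod 19); new modulus lcm = 1064.
    Write x = 28 + 56·t and substitute into x ≡ 14 (mod 19): 56·t ≡ 14 − 28 = -14 (mod 19).
    Reduce coefficients mod 19: 18·t ≡ 5 (mod 19).
    The inverse of 18 mod 19 is 18 (since 18·18 = 324 = 17·19 + 1), so t ≡ 18·5 = 90 ≡ 14 (mod 19).
    Then x = 28 + 56·14 = 812, valid modulo lcm(56, 19) = 1064: x ≡ 812 (mod 1064).
  Combine with x ≡ 2 (mod 9); new modulus lcm = 9576.
    Write x = 812 + 1064·t and substitute into x ≡ 2 (mod 9): 1064·t ≡ 2 − 812 = -810 (mod 9).
    Reduce coefficients mod 9: 2·t ≡ 0 (mod 9).
    The inverse of 2 mod 9 is 5 (since 2·5 = 10 = 1·9 + 1), so t ≡ 5·0 = 0 ≡ 0 (mod 9).
    Then x = 812 + 1064·0 = 812, valid modulo lcm(1064, 9) = 9576: x ≡ 812 (mod 9576).
Verify against each original: 812 mod 7 = 0, 812 mod 8 = 4, 812 mod 19 = 14, 812 mod 9 = 2.

x ≡ 812 (mod 9576).


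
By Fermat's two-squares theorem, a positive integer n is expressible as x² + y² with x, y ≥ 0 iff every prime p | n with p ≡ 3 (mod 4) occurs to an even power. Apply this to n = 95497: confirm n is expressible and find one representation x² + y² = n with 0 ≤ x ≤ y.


Step 1: Factor n = 95497 = 29 · 37 · 89.
Step 2: Check the mod-4 condition on each prime factor: 29 ≡ 1 (mod 4), exponent 1; 37 ≡ 1 (mod 4), exponent 1; 89 ≡ 1 (mod 4), exponent 1.
All primes ≡ 3 (mod 4) appear to even exponent (or don't appear), so by the two-squares theorem n IS expressible as a sum of two squares.
Step 3: Build a representation. Here n = 29 · 37 · 89 is a product of primes ≡ 1 (mod 4). Each prime p ≡ 1 (mod 4) is itself a sum of two squares; find a² by testing p − a² for a perfect square:
  29: 29 − 1² = 28, 29 − 2² = 25 = 5² ⇒ 29 = 2² + 5².
  37: 37 − 1² = 36 = 6² ⇒ 37 = 1² + 6².
  89: 89 − 1² = 88, 89 − 2² = 85, 89 − 3² = 80, 89 − 4² = 73, 89 − 5² = 64 = 8² ⇒ 89 = 5² + 8².
  Combine using the Brahmagupta–Fibonacci identity (a² + b²)(c² + d²) = (ac − bd)² + (ad + bc)² = (ac + bd)² + (ad − bc)²:
  29 · 37 = 1073: from (2² + 5²)(1² + 6²), take (2·1 − 5·6, 2·6 + 5·1) = (2 − 30, 12 + 5) = (-28, 17); dropping signs (only squares matter) gives (28, 17); check 28² + 17² = 784 + 289 = 1073 ✓.
  1073 · 89 = 95497: from (28² + 17²)(5² + 8²), take (28·5 − 17·8, 28·8 + 17·5) = (140 − 136, 224 + 85) = (4, 309); check 4² + 309² = 16 + 95481 = 95497 ✓.
Step 4: Order so x ≤ y and verify: 4² + 309² = 16 + 95481 = 95497 = n. ✓

n = 95497 = 4² + 309² (one valid representation with x ≤ y).


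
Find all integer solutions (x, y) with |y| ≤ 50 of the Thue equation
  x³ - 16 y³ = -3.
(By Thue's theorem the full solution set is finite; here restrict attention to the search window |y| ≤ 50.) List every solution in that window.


The equation is x³ - 16y³ = -3. For fixed y, x³ = 16·y³ − 3, so a solution requires the RHS to be a perfect cube.
Strategy: iterate y from -50 to 50, compute RHS = 16·y³ − 3, and check whether it is a (positive or negative) perfect cube.
Check small values of y:
  y = 0: RHS = -3 is not a perfect cube.
  y = 1: RHS = 13 is not a perfect cube.
  y = -1: RHS = -19 is not a perfect cube.
  y = 2: RHS = 125 = (5)³ ⇒ x = 5 works.
  y = -2: RHS = -131 is not a perfect cube.
  y = 3: RHS = 429 is not a perfect cube.
  y = -3: RHS = -435 is not a perfect cube.
Continuing the search up to |y| = 50 finds no further solutions beyond those listed.
Collected solutions: (5, 2).

Solutions (with |y| ≤ 50): (5, 2).


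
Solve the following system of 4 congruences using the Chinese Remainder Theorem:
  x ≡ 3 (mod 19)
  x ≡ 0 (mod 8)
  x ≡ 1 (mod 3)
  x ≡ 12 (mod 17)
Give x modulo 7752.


Product of moduli M = 19 · 8 · 3 · 17 = 7752.
Merge one congruence at a time:
  Start: x ≡ 3 (mod 19).
  Combine with x ≡ 0 (mod 8); new modulus lcm = 152.
    Write x = 3 + 19·t and substitute into x ≡ 0 (mod 8): 19·t ≡ 0 − 3 = -3 (mod 8).
    Reduce coefficients mod 8: 3·t ≡ 5 (mod 8).
    The inverse of 3 mod 8 is 3 (since 3·3 = 9 = 1·8 + 1), so t ≡ 3·5 = 15 ≡ 7 (mod 8).
    Then x = 3 + 19·7 = 136, valid modulo lcm(19, 8) = 152: x ≡ 136 (mod 152).
  Combine with x ≡ 1 (mod 3); new modulus lcm = 456.
    Write x = 136 + 152·t and substitute into x ≡ 1 (mod 3): 152·t ≡ 1 − 136 = -135 (mod 3).
    Reduce coefficients mod 3: 2·t ≡ 0 (mod 3).
    The inverse of 2 mod 3 is 2 (since 2·2 = 4 = 1·3 + 1), so t ≡ 2·0 = 0 ≡ 0 (mod 3).
    Then x = 136 + 152·0 = 136, valid modulo lcm(152, 3) = 456: x ≡ 136 (mod 456).
  Combine with x ≡ 12 (mod 17); new modulus lcm = 7752.
    Write x = 136 + 456·t and substitute into x ≡ 12 (mod 17): 456·t ≡ 12 − 136 = -124 (mod 17).
    Reduce coefficients mod 17: 14·t ≡ 12 (mod 17).
    The inverse of 14 mod 17 is 11 (since 14·11 = 154 = 9·17 + 1), so t ≡ 11·12 = 132 ≡ 13 (mod 17).
    Then x = 136 + 456·13 = 6064, valid modulo lcm(456, 17) = 7752: x ≡ 6064 (mod 7752).
Verify against each original: 6064 mod 19 = 3, 6064 mod 8 = 0, 6064 mod 3 = 1, 6064 mod 17 = 12.

x ≡ 6064 (mod 7752).
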